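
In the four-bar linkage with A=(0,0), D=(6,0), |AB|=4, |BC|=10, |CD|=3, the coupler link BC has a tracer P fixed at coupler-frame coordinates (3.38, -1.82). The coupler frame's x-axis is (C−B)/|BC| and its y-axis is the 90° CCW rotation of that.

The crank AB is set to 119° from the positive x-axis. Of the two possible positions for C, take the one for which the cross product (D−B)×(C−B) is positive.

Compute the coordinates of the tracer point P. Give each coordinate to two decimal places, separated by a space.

A=(0,0), D=(6.00,0)
B = A + 4.00·(cos119°, sin119°) = (-1.9392, 3.4985)
|BD| = 8.6759
circle(B,10.00) ∩ circle(D,3.00): a=9.5824, h=2.8598
  candidates: C₊=(7.9827,2.2514) cross=24.811; C₋=(5.6763,-2.9825) cross=-24.811
  mode + wants cross > 0 → take C=(7.9827,2.2514) (cross=24.811)
ex = (C−B)/|BC| = (0.9922,-0.1247); ey = (0.1247,0.9922)
P = B + 3.38·ex + -1.82·ey = (1.1874,1.2712)

1.19 1.27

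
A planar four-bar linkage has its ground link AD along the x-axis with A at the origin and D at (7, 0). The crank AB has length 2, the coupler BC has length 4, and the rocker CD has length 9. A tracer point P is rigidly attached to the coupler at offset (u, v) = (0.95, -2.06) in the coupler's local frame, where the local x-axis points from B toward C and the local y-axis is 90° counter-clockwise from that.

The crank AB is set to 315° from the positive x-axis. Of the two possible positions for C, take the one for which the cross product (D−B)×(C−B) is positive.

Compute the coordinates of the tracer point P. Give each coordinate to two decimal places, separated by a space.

1.71 0.84

A=(0,0), D=(7.00,0)
B = A + 2.00·(cos315°, sin315°) = (1.4142, -1.4142)
|BD| = 5.7620
circle(B,4.00) ∩ circle(D,9.00): a=-2.7594, h=2.8959
  candidates: C₊=(-1.9715,0.7158) cross=16.686; C₋=(-0.5500,-4.8987) cross=-16.686
  mode + wants cross > 0 → take C=(-1.9715,0.7158) (cross=16.686)
ex = (C−B)/|BC| = (-0.8464,0.5325); ey = (-0.5325,-0.8464)
P = B + 0.95·ex + -2.06·ey = (1.7071,0.8353)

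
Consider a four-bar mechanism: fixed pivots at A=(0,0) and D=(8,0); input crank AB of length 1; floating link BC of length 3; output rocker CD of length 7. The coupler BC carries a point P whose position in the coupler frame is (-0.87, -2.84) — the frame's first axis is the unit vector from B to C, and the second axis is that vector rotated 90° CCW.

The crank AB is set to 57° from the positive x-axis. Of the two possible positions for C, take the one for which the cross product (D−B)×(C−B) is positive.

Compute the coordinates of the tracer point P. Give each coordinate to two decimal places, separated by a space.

2.66 -1.25

A=(0,0), D=(8.00,0)
B = A + 1.00·(cos57°, sin57°) = (0.5446, 0.8387)
|BD| = 7.5024
circle(B,3.00) ∩ circle(D,7.00): a=1.0854, h=2.7968
  candidates: C₊=(1.9359,3.4966) cross=20.983; C₋=(1.3106,-2.0619) cross=-20.983
  mode + wants cross > 0 → take C=(1.9359,3.4966) (cross=20.983)
ex = (C−B)/|BC| = (0.4637,0.8860); ey = (-0.8860,0.4637)
P = B + -0.87·ex + -2.84·ey = (2.6573,-1.2491)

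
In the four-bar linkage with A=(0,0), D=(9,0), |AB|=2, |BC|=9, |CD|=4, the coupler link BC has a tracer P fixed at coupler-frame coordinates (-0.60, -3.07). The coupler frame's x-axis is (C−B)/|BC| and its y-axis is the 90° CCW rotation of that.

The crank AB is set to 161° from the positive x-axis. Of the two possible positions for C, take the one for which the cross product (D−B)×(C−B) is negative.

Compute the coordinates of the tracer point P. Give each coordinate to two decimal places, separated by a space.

-3.68 -1.91

A=(0,0), D=(9.00,0)
B = A + 2.00·(cos161°, sin161°) = (-1.8910, 0.6511)
|BD| = 10.9105
circle(B,9.00) ∩ circle(D,4.00): a=8.4340, h=3.1412
  candidates: C₊=(6.7154,3.2834) cross=34.272; C₋=(6.3405,-2.9878) cross=-34.272
  mode - wants cross < 0 → take C=(6.3405,-2.9878) (cross=-34.272)
ex = (C−B)/|BC| = (0.9146,-0.4043); ey = (0.4043,0.9146)
P = B + -0.60·ex + -3.07·ey = (-3.6811,-1.9141)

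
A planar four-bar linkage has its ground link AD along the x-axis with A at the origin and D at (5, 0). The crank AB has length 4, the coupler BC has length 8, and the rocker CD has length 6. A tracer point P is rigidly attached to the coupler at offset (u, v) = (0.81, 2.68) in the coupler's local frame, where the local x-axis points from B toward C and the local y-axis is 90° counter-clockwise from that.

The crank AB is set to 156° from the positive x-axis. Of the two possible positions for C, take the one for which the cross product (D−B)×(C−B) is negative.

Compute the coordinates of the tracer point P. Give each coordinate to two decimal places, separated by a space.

A=(0,0), D=(5.00,0)
B = A + 4.00·(cos156°, sin156°) = (-3.6542, 1.6269)
|BD| = 8.8058
circle(B,8.00) ∩ circle(D,6.00): a=5.9928, h=5.2997
  candidates: C₊=(3.2146,5.7282) cross=46.668; C₋=(1.2562,-4.6887) cross=-46.668
  mode - wants cross < 0 → take C=(1.2562,-4.6887) (cross=-46.668)
ex = (C−B)/|BC| = (0.6138,-0.7895); ey = (0.7895,0.6138)
P = B + 0.81·ex + 2.68·ey = (-1.0412,2.6325)

-1.04 2.63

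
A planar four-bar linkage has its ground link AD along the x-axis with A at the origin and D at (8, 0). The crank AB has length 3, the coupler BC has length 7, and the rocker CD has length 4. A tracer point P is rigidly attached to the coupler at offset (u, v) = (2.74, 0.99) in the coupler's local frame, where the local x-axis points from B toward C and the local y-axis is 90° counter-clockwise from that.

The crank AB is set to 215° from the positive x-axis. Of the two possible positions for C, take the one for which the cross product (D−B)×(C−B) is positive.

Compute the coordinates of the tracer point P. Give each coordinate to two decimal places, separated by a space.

-0.25 0.19

A=(0,0), D=(8.00,0)
B = A + 3.00·(cos215°, sin215°) = (-2.4575, -1.7207)
|BD| = 10.5981
circle(B,7.00) ∩ circle(D,4.00): a=6.8559, h=1.4129
  candidates: C₊=(4.0781,0.7866) cross=14.974; C₋=(4.5369,-2.0017) cross=-14.974
  mode + wants cross > 0 → take C=(4.0781,0.7866) (cross=14.974)
ex = (C−B)/|BC| = (0.9337,0.3582); ey = (-0.3582,0.9337)
P = B + 2.74·ex + 0.99·ey = (-0.2539,0.1850)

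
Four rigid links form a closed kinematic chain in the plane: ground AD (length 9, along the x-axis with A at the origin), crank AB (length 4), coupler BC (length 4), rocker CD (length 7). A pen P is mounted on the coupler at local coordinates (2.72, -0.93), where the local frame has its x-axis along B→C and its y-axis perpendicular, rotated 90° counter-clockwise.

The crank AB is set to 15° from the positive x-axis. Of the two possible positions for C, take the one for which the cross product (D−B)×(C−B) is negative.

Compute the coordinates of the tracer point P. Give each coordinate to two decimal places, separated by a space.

2.10 -1.23

A=(0,0), D=(9.00,0)
B = A + 4.00·(cos15°, sin15°) = (3.8637, 1.0353)
|BD| = 5.2396
circle(B,4.00) ∩ circle(D,7.00): a=-0.5293, h=3.9648
  candidates: C₊=(4.1282,5.0265) cross=20.774; C₋=(2.5614,-2.7468) cross=-20.774
  mode - wants cross < 0 → take C=(2.5614,-2.7468) (cross=-20.774)
ex = (C−B)/|BC| = (-0.3256,-0.9455); ey = (0.9455,-0.3256)
P = B + 2.72·ex + -0.93·ey = (2.0988,-1.2338)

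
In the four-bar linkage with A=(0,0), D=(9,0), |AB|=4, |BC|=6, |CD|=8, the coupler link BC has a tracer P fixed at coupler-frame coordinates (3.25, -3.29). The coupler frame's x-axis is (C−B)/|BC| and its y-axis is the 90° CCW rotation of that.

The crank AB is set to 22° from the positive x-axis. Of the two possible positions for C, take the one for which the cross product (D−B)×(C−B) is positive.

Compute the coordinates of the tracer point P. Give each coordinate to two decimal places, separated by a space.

A=(0,0), D=(9.00,0)
B = A + 4.00·(cos22°, sin22°) = (3.7087, 1.4984)
|BD| = 5.4993
circle(B,6.00) ∩ circle(D,8.00): a=0.2039, h=5.9965
  candidates: C₊=(5.5388,7.2125) cross=32.977; C₋=(2.2710,-4.3268) cross=-32.977
  mode + wants cross > 0 → take C=(5.5388,7.2125) (cross=32.977)
ex = (C−B)/|BC| = (0.3050,0.9523); ey = (-0.9523,0.3050)
P = B + 3.25·ex + -3.29·ey = (7.8333,3.5901)

7.83 3.59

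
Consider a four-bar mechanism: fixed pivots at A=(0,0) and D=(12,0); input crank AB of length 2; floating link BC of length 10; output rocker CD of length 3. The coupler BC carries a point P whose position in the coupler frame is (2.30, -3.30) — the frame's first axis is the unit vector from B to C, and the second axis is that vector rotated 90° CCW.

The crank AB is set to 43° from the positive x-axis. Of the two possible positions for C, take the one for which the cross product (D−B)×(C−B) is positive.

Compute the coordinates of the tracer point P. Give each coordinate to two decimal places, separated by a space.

4.25 -1.54

A=(0,0), D=(12.00,0)
B = A + 2.00·(cos43°, sin43°) = (1.4627, 1.3640)
|BD| = 10.6252
circle(B,10.00) ∩ circle(D,3.00): a=9.5949, h=2.8175
  candidates: C₊=(11.3399,2.9265) cross=29.937; C₋=(10.6165,-2.6619) cross=-29.937
  mode + wants cross > 0 → take C=(11.3399,2.9265) (cross=29.937)
ex = (C−B)/|BC| = (0.9877,0.1562); ey = (-0.1562,0.9877)
P = B + 2.30·ex + -3.30·ey = (4.2501,-1.5361)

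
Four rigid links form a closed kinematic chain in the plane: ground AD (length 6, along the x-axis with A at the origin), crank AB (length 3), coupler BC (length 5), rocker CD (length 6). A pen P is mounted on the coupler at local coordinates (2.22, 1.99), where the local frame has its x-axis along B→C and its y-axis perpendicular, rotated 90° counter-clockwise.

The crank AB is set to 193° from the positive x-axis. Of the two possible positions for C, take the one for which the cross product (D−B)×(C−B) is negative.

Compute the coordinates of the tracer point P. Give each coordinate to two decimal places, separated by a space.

A=(0,0), D=(6.00,0)
B = A + 3.00·(cos193°, sin193°) = (-2.9231, -0.6749)
|BD| = 8.9486
circle(B,5.00) ∩ circle(D,6.00): a=3.8597, h=3.1785
  candidates: C₊=(0.6859,2.7857) cross=28.443; C₋=(1.1653,-3.5532) cross=-28.443
  mode - wants cross < 0 → take C=(1.1653,-3.5532) (cross=-28.443)
ex = (C−B)/|BC| = (0.8177,-0.5757); ey = (0.5757,0.8177)
P = B + 2.22·ex + 1.99·ey = (0.0377,-0.3257)

0.04 -0.33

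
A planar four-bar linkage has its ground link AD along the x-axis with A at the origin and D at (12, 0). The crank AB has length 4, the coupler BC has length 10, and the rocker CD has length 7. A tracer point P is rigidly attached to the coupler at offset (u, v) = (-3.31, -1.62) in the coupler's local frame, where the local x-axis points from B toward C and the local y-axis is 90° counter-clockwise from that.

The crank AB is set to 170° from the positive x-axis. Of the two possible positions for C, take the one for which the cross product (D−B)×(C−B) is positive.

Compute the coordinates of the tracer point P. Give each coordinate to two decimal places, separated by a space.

A=(0,0), D=(12.00,0)
B = A + 4.00·(cos170°, sin170°) = (-3.9392, 0.6946)
|BD| = 15.9544
circle(B,10.00) ∩ circle(D,7.00): a=9.5755, h=2.8827
  candidates: C₊=(5.7527,3.1577) cross=45.992; C₋=(5.5017,-2.6023) cross=-45.992
  mode + wants cross > 0 → take C=(5.7527,3.1577) (cross=45.992)
ex = (C−B)/|BC| = (0.9692,0.2463); ey = (-0.2463,0.9692)
P = B + -3.31·ex + -1.62·ey = (-6.7482,-1.6908)

-6.75 -1.69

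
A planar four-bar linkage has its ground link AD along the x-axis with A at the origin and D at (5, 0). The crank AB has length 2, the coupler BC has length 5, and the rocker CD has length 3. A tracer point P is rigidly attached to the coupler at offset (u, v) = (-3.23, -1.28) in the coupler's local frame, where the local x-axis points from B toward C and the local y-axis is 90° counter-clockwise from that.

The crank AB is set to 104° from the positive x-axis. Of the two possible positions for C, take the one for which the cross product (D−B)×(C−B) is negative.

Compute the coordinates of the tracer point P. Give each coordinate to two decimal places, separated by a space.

-3.53 3.62

A=(0,0), D=(5.00,0)
B = A + 2.00·(cos104°, sin104°) = (-0.4838, 1.9406)
|BD| = 5.8171
circle(B,5.00) ∩ circle(D,3.00): a=4.2838, h=2.5786
  candidates: C₊=(4.4148,2.9424) cross=15.000; C₋=(2.6943,-1.9194) cross=-15.000
  mode - wants cross < 0 → take C=(2.6943,-1.9194) (cross=-15.000)
ex = (C−B)/|BC| = (0.6356,-0.7720); ey = (0.7720,0.6356)
P = B + -3.23·ex + -1.28·ey = (-3.5251,3.6205)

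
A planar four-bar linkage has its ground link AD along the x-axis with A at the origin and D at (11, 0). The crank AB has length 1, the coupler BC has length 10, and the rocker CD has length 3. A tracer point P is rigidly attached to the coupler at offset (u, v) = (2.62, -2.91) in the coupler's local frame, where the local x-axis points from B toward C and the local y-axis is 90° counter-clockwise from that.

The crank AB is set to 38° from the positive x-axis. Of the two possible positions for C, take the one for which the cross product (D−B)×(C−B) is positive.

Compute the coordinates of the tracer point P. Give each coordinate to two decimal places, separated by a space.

A=(0,0), D=(11.00,0)
B = A + 1.00·(cos38°, sin38°) = (0.7880, 0.6157)
|BD| = 10.2305
circle(B,10.00) ∩ circle(D,3.00): a=9.5627, h=2.9247
  candidates: C₊=(10.5094,2.9596) cross=29.922; C₋=(10.1574,-2.8792) cross=-29.922
  mode + wants cross > 0 → take C=(10.5094,2.9596) (cross=29.922)
ex = (C−B)/|BC| = (0.9721,0.2344); ey = (-0.2344,0.9721)
P = B + 2.62·ex + -2.91·ey = (4.0171,-1.5992)

4.02 -1.60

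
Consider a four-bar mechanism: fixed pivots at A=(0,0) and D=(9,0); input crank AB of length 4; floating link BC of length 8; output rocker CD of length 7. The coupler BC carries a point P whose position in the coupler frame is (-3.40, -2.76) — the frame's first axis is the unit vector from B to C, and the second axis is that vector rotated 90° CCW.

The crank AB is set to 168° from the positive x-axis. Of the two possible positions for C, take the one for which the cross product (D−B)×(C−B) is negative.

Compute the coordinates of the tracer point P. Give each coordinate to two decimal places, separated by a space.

A=(0,0), D=(9.00,0)
B = A + 4.00·(cos168°, sin168°) = (-3.9126, 0.8316)
|BD| = 12.9393
circle(B,8.00) ∩ circle(D,7.00): a=7.0493, h=3.7825
  candidates: C₊=(3.3652,4.1533) cross=48.943; C₋=(2.8790,-3.3961) cross=-48.943
  mode - wants cross < 0 → take C=(2.8790,-3.3961) (cross=-48.943)
ex = (C−B)/|BC| = (0.8490,-0.5285); ey = (0.5285,0.8490)
P = B + -3.40·ex + -2.76·ey = (-8.2576,0.2853)

-8.26 0.29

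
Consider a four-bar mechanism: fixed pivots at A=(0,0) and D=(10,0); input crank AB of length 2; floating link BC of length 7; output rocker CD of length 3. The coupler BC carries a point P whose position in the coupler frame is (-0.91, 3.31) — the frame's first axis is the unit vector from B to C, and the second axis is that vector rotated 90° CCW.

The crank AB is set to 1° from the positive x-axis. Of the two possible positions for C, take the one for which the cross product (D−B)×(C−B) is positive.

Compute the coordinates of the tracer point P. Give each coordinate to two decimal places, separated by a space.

A=(0,0), D=(10.00,0)
B = A + 2.00·(cos1°, sin1°) = (1.9997, 0.0349)
|BD| = 8.0004
circle(B,7.00) ∩ circle(D,3.00): a=6.5001, h=2.5979
  candidates: C₊=(8.5110,2.6044) cross=20.784; C₋=(8.4884,-2.5913) cross=-20.784
  mode + wants cross > 0 → take C=(8.5110,2.6044) (cross=20.784)
ex = (C−B)/|BC| = (0.9302,0.3671); ey = (-0.3671,0.9302)
P = B + -0.91·ex + 3.31·ey = (-0.0618,2.7798)

-0.06 2.78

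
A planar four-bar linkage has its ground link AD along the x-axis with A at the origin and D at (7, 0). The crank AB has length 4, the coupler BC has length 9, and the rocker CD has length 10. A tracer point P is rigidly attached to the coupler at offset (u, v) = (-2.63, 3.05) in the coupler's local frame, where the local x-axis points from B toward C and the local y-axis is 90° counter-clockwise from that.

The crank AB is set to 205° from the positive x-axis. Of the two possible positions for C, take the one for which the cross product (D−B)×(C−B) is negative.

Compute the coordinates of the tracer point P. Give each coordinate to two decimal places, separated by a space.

-2.91 2.27

A=(0,0), D=(7.00,0)
B = A + 4.00·(cos205°, sin205°) = (-3.6252, -1.6905)
|BD| = 10.7589
circle(B,9.00) ∩ circle(D,10.00): a=4.4964, h=7.7963
  candidates: C₊=(-0.4096,6.7155) cross=83.879; C₋=(2.0403,-8.6834) cross=-83.879
  mode - wants cross < 0 → take C=(2.0403,-8.6834) (cross=-83.879)
ex = (C−B)/|BC| = (0.6295,-0.7770); ey = (0.7770,0.6295)
P = B + -2.63·ex + 3.05·ey = (-2.9110,2.2730)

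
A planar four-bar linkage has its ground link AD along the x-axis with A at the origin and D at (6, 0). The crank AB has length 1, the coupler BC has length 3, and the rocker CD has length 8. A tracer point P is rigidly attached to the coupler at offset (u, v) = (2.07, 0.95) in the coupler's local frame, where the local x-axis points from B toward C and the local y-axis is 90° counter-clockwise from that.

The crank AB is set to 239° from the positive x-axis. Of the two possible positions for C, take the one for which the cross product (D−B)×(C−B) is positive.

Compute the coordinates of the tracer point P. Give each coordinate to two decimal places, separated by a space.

-2.25 0.62

A=(0,0), D=(6.00,0)
B = A + 1.00·(cos239°, sin239°) = (-0.5150, -0.8572)
|BD| = 6.5712
circle(B,3.00) ∩ circle(D,8.00): a=-0.8993, h=2.8620
  candidates: C₊=(-1.7800,1.8631) cross=18.807; C₋=(-1.0334,-3.8121) cross=-18.807
  mode + wants cross > 0 → take C=(-1.7800,1.8631) (cross=18.807)
ex = (C−B)/|BC| = (-0.4217,0.9068); ey = (-0.9068,-0.4217)
P = B + 2.07·ex + 0.95·ey = (-2.2493,0.6192)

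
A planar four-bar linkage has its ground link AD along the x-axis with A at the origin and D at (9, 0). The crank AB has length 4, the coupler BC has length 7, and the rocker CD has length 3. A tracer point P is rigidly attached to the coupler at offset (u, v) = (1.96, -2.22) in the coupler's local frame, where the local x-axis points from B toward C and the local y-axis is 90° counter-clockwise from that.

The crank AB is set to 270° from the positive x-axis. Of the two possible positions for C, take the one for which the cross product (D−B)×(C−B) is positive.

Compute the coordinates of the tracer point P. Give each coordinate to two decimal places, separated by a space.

2.81 -4.92

A=(0,0), D=(9.00,0)
B = A + 4.00·(cos270°, sin270°) = (-0.0000, -4.0000)
|BD| = 9.8489
circle(B,7.00) ∩ circle(D,3.00): a=6.9551, h=0.7914
  candidates: C₊=(6.0343,-0.4521) cross=7.794; C₋=(6.6771,-1.8984) cross=-7.794
  mode + wants cross > 0 → take C=(6.0343,-0.4521) (cross=7.794)
ex = (C−B)/|BC| = (0.8620,0.5068); ey = (-0.5068,0.8620)
P = B + 1.96·ex + -2.22·ey = (2.8148,-4.9203)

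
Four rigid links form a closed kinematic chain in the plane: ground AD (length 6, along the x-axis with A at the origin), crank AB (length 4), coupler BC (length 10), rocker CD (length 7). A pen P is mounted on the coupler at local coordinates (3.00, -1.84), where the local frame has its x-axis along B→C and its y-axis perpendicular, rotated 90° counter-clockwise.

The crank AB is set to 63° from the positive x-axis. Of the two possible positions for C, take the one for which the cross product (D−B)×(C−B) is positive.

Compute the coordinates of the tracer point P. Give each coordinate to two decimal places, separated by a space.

4.88 1.83

A=(0,0), D=(6.00,0)
B = A + 4.00·(cos63°, sin63°) = (1.8160, 3.5640)
|BD| = 5.4962
circle(B,10.00) ∩ circle(D,7.00): a=7.3877, h=6.7396
  candidates: C₊=(11.8102,3.9041) cross=37.042; C₋=(3.0696,-6.3571) cross=-37.042
  mode + wants cross > 0 → take C=(11.8102,3.9041) (cross=37.042)
ex = (C−B)/|BC| = (0.9994,0.0340); ey = (-0.0340,0.9994)
P = B + 3.00·ex + -1.84·ey = (4.8768,1.8271)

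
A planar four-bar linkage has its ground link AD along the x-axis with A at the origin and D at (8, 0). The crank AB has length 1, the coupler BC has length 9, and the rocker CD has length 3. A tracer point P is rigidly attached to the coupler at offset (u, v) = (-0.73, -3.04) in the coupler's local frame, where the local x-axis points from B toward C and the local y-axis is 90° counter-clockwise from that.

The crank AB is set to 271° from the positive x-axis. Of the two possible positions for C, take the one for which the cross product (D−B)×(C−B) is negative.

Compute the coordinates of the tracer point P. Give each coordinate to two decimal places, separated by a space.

-1.33 -3.82

A=(0,0), D=(8.00,0)
B = A + 1.00·(cos271°, sin271°) = (0.0175, -0.9998)
|BD| = 8.0449
circle(B,9.00) ∩ circle(D,3.00): a=8.4973, h=2.9657
  candidates: C₊=(8.0803,2.9989) cross=23.859; C₋=(8.8175,-2.8865) cross=-23.859
  mode - wants cross < 0 → take C=(8.8175,-2.8865) (cross=-23.859)
ex = (C−B)/|BC| = (0.9778,-0.2096); ey = (0.2096,0.9778)
P = B + -0.73·ex + -3.04·ey = (-1.3336,-3.8193)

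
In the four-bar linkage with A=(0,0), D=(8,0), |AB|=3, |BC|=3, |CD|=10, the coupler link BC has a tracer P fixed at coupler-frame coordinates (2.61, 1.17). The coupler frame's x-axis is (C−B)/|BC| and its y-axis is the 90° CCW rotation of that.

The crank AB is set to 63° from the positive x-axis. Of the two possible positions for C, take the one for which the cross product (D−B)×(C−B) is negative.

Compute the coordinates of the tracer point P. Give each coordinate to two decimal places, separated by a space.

-1.25 1.50

A=(0,0), D=(8.00,0)
B = A + 3.00·(cos63°, sin63°) = (1.3620, 2.6730)
|BD| = 7.1560
circle(B,3.00) ∩ circle(D,10.00): a=-2.7803, h=1.1269
  candidates: C₊=(-0.7961,4.7569) cross=8.064; C₋=(-1.6380,2.6662) cross=-8.064
  mode - wants cross < 0 → take C=(-1.6380,2.6662) (cross=-8.064)
ex = (C−B)/|BC| = (-1.0000,-0.0023); ey = (0.0023,-1.0000)
P = B + 2.61·ex + 1.17·ey = (-1.2454,1.4971)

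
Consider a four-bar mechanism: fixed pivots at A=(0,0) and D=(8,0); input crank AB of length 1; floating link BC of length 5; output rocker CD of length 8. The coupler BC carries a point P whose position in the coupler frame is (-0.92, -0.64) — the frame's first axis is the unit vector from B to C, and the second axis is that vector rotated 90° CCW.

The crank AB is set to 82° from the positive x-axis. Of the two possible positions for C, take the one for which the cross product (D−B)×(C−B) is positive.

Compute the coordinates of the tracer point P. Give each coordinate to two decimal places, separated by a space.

0.34 -0.11

A=(0,0), D=(8.00,0)
B = A + 1.00·(cos82°, sin82°) = (0.1392, 0.9903)
|BD| = 7.9230
circle(B,5.00) ∩ circle(D,8.00): a=1.5003, h=4.7696
  candidates: C₊=(2.2238,5.5350) cross=37.789; C₋=(1.0315,-3.9295) cross=-37.789
  mode + wants cross > 0 → take C=(2.2238,5.5350) (cross=37.789)
ex = (C−B)/|BC| = (0.4169,0.9089); ey = (-0.9089,0.4169)
P = B + -0.92·ex + -0.64·ey = (0.3373,-0.1128)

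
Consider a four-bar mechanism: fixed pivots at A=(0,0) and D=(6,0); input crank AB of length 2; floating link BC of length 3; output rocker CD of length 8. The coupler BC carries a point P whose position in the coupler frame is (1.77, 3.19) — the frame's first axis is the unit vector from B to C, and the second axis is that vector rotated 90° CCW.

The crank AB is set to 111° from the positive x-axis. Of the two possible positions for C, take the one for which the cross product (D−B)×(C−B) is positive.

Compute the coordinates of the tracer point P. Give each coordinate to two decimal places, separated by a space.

-3.68 4.00

A=(0,0), D=(6.00,0)
B = A + 2.00·(cos111°, sin111°) = (-0.7167, 1.8672)
|BD| = 6.9714
circle(B,3.00) ∩ circle(D,8.00): a=-0.4590, h=2.9647
  candidates: C₊=(-0.3649,4.8465) cross=20.668; C₋=(-1.9530,-0.8663) cross=-20.668
  mode + wants cross > 0 → take C=(-0.3649,4.8465) (cross=20.668)
ex = (C−B)/|BC| = (0.1173,0.9931); ey = (-0.9931,0.1173)
P = B + 1.77·ex + 3.19·ey = (-3.6771,3.9991)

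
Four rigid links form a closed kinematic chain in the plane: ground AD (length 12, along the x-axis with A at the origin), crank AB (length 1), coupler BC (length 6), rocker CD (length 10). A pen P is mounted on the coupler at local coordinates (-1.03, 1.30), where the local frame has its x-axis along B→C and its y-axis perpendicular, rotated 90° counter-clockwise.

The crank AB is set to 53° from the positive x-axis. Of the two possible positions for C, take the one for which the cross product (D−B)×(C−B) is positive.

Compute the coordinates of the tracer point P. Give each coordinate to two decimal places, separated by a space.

A=(0,0), D=(12.00,0)
B = A + 1.00·(cos53°, sin53°) = (0.6018, 0.7986)
|BD| = 11.4261
circle(B,6.00) ∩ circle(D,10.00): a=2.9125, h=5.2457
  candidates: C₊=(3.8738,5.8280) cross=59.938; C₋=(3.1405,-4.6378) cross=-59.938
  mode + wants cross > 0 → take C=(3.8738,5.8280) (cross=59.938)
ex = (C−B)/|BC| = (0.5453,0.8382); ey = (-0.8382,0.5453)
P = B + -1.03·ex + 1.30·ey = (-1.0496,0.6442)

-1.05 0.64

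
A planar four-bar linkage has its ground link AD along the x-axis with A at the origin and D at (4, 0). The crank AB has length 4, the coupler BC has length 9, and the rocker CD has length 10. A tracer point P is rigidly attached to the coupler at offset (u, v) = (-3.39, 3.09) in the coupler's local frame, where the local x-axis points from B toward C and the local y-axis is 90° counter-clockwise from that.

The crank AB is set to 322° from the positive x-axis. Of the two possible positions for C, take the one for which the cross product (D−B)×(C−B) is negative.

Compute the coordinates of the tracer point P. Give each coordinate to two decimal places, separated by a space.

2.08 2.00

A=(0,0), D=(4.00,0)
B = A + 4.00·(cos322°, sin322°) = (3.1520, -2.4626)
|BD| = 2.6045
circle(B,9.00) ∩ circle(D,10.00): a=-2.3452, h=8.6891
  candidates: C₊=(-5.8272,-1.8512) cross=22.631; C₋=(10.6042,-7.5090) cross=-22.631
  mode - wants cross < 0 → take C=(10.6042,-7.5090) (cross=-22.631)
ex = (C−B)/|BC| = (0.8280,-0.5607); ey = (0.5607,0.8280)
P = B + -3.39·ex + 3.09·ey = (2.0776,1.9967)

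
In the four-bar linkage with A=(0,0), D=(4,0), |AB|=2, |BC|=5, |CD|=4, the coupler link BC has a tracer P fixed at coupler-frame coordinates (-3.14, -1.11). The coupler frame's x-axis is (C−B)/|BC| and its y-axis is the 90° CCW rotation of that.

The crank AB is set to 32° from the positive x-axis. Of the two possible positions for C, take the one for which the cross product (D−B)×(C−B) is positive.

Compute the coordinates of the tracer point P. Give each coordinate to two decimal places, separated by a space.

-0.56 -1.39

A=(0,0), D=(4.00,0)
B = A + 2.00·(cos32°, sin32°) = (1.6961, 1.0598)
|BD| = 2.5360
circle(B,5.00) ∩ circle(D,4.00): a=3.0425, h=3.9678
  candidates: C₊=(6.1183,3.3930) cross=10.062; C₋=(2.8019,-3.8164) cross=-10.062
  mode + wants cross > 0 → take C=(6.1183,3.3930) (cross=10.062)
ex = (C−B)/|BC| = (0.8844,0.4666); ey = (-0.4666,0.8844)
P = B + -3.14·ex + -1.11·ey = (-0.5631,-1.3871)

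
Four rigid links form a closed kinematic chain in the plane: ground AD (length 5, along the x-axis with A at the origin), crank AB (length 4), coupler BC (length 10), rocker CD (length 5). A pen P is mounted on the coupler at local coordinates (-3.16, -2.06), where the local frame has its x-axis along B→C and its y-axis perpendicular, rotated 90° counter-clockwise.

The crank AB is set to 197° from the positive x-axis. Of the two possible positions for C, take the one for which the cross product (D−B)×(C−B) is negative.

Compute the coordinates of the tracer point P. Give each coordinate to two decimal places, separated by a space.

-7.53 -1.87

A=(0,0), D=(5.00,0)
B = A + 4.00·(cos197°, sin197°) = (-3.8252, -1.1695)
|BD| = 8.9024
circle(B,10.00) ∩ circle(D,5.00): a=8.6635, h=4.9943
  candidates: C₊=(4.1072,4.9196) cross=44.461; C₋=(5.4193,-4.9824) cross=-44.461
  mode - wants cross < 0 → take C=(5.4193,-4.9824) (cross=-44.461)
ex = (C−B)/|BC| = (0.9245,-0.3813); ey = (0.3813,0.9245)
P = B + -3.16·ex + -2.06·ey = (-7.5320,-1.8690)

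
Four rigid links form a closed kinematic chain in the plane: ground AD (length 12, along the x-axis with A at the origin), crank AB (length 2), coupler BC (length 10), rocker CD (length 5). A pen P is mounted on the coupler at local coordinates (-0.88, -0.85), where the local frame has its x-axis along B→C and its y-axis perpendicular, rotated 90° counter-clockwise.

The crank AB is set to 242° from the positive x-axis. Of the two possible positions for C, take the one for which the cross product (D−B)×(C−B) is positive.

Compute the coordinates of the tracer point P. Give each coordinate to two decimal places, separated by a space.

-1.32 -2.93

A=(0,0), D=(12.00,0)
B = A + 2.00·(cos242°, sin242°) = (-0.9389, -1.7659)
|BD| = 13.0589
circle(B,10.00) ∩ circle(D,5.00): a=9.4011, h=3.4088
  candidates: C₊=(7.9148,2.8829) cross=44.516; C₋=(8.8367,-3.8722) cross=-44.516
  mode + wants cross > 0 → take C=(7.9148,2.8829) (cross=44.516)
ex = (C−B)/|BC| = (0.8854,0.4649); ey = (-0.4649,0.8854)
P = B + -0.88·ex + -0.85·ey = (-1.3229,-2.9276)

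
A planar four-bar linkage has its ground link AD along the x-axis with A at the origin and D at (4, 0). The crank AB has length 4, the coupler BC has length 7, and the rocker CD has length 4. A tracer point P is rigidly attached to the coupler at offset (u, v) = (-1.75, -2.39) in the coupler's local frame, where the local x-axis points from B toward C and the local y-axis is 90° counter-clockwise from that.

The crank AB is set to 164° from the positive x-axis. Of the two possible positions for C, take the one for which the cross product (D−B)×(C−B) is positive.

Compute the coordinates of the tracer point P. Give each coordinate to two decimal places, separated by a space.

-4.56 -1.77

A=(0,0), D=(4.00,0)
B = A + 4.00·(cos164°, sin164°) = (-3.8450, 1.1025)
|BD| = 7.9221
circle(B,7.00) ∩ circle(D,4.00): a=6.0438, h=3.5316
  candidates: C₊=(2.6315,3.7586) cross=27.978; C₋=(1.6485,-3.2358) cross=-27.978
  mode + wants cross > 0 → take C=(2.6315,3.7586) (cross=27.978)
ex = (C−B)/|BC| = (0.9252,0.3794); ey = (-0.3794,0.9252)
P = B + -1.75·ex + -2.39·ey = (-4.5573,-1.7727)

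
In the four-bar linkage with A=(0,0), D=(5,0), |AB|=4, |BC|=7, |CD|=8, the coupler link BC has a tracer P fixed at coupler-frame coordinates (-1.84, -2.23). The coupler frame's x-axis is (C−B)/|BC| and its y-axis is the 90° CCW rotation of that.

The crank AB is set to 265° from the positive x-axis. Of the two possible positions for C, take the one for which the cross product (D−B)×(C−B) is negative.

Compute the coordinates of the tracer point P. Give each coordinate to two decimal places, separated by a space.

A=(0,0), D=(5.00,0)
B = A + 4.00·(cos265°, sin265°) = (-0.3486, -3.9848)
|BD| = 6.6698
circle(B,7.00) ∩ circle(D,8.00): a=2.2104, h=6.6418
  candidates: C₊=(-2.5441,2.6620) cross=44.300; C₋=(5.3920,-7.9904) cross=-44.300
  mode - wants cross < 0 → take C=(5.3920,-7.9904) (cross=-44.300)
ex = (C−B)/|BC| = (0.8201,-0.5722); ey = (0.5722,0.8201)
P = B + -1.84·ex + -2.23·ey = (-3.1337,-4.7607)

-3.13 -4.76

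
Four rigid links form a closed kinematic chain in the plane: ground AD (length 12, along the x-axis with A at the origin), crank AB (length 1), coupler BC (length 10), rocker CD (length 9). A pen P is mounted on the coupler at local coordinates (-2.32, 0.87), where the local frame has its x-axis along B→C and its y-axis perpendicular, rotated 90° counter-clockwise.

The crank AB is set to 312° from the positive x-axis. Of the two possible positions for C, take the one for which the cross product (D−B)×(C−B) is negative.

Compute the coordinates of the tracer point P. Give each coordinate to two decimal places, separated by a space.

-0.33 1.52

A=(0,0), D=(12.00,0)
B = A + 1.00·(cos312°, sin312°) = (0.6691, -0.7431)
|BD| = 11.3552
circle(B,10.00) ∩ circle(D,9.00): a=6.5142, h=7.5872
  candidates: C₊=(6.6728,7.2541) cross=86.154; C₋=(7.6659,-7.8877) cross=-86.154
  mode - wants cross < 0 → take C=(7.6659,-7.8877) (cross=-86.154)
ex = (C−B)/|BC| = (0.6997,-0.7145); ey = (0.7145,0.6997)
P = B + -2.32·ex + 0.87·ey = (-0.3326,1.5231)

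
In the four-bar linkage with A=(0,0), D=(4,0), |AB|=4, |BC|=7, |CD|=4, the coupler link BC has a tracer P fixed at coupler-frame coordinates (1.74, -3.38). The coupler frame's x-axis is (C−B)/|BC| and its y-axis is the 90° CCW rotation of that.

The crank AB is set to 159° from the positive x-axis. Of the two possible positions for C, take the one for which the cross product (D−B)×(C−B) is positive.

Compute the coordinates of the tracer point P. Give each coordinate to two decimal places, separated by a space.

-0.94 -1.15

A=(0,0), D=(4.00,0)
B = A + 4.00·(cos159°, sin159°) = (-3.7343, 1.4335)
|BD| = 7.8660
circle(B,7.00) ∩ circle(D,4.00): a=6.0306, h=3.5541
  candidates: C₊=(2.8430,3.8290) cross=27.956; C₋=(1.5477,-3.1601) cross=-27.956
  mode + wants cross > 0 → take C=(2.8430,3.8290) (cross=27.956)
ex = (C−B)/|BC| = (0.9396,0.3422); ey = (-0.3422,0.9396)
P = B + 1.74·ex + -3.38·ey = (-0.9427,-1.1470)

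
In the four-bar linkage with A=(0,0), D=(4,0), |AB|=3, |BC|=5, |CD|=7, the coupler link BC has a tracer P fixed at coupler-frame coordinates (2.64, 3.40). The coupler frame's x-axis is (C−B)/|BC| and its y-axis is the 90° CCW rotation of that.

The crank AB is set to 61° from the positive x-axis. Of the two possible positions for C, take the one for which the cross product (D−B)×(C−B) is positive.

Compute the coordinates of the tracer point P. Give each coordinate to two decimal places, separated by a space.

-0.24 6.58

A=(0,0), D=(4.00,0)
B = A + 3.00·(cos61°, sin61°) = (1.4544, 2.6239)
|BD| = 3.6558
circle(B,5.00) ∩ circle(D,7.00): a=-1.4546, h=4.7837
  candidates: C₊=(3.8750,6.9989) cross=17.488; C₋=(-2.9919,0.3369) cross=-17.488
  mode + wants cross > 0 → take C=(3.8750,6.9989) (cross=17.488)
ex = (C−B)/|BC| = (0.4841,0.8750); ey = (-0.8750,0.4841)
P = B + 2.64·ex + 3.40·ey = (-0.2425,6.5799)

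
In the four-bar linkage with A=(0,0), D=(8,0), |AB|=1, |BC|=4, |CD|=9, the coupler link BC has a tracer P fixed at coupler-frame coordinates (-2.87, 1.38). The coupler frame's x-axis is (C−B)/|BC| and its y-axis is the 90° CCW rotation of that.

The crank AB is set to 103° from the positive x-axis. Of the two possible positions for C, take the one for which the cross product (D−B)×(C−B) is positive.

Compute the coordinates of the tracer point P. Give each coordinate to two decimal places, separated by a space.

A=(0,0), D=(8.00,0)
B = A + 1.00·(cos103°, sin103°) = (-0.2250, 0.9744)
|BD| = 8.2825
circle(B,4.00) ∩ circle(D,9.00): a=0.2173, h=3.9941
  candidates: C₊=(0.4607,4.9152) cross=33.081; C₋=(-0.4791,-3.0176) cross=-33.081
  mode + wants cross > 0 → take C=(0.4607,4.9152) (cross=33.081)
ex = (C−B)/|BC| = (0.1714,0.9852); ey = (-0.9852,0.1714)
P = B + -2.87·ex + 1.38·ey = (-2.0765,-1.6166)

-2.08 -1.62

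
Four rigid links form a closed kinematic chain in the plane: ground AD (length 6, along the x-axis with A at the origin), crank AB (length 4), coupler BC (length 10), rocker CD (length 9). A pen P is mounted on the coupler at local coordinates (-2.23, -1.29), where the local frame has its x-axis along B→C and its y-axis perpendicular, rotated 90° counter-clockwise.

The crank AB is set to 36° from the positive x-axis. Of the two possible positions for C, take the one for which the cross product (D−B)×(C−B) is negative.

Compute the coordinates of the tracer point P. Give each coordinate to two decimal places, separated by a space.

2.53 4.83

A=(0,0), D=(6.00,0)
B = A + 4.00·(cos36°, sin36°) = (3.2361, 2.3511)
|BD| = 3.6287
circle(B,10.00) ∩ circle(D,9.00): a=4.4324, h=8.9640
  candidates: C₊=(12.4203,6.3071) cross=32.527; C₋=(0.8041,-7.3486) cross=-32.527
  mode - wants cross < 0 → take C=(0.8041,-7.3486) (cross=-32.527)
ex = (C−B)/|BC| = (-0.2432,-0.9700); ey = (0.9700,-0.2432)
P = B + -2.23·ex + -1.29·ey = (2.5271,4.8279)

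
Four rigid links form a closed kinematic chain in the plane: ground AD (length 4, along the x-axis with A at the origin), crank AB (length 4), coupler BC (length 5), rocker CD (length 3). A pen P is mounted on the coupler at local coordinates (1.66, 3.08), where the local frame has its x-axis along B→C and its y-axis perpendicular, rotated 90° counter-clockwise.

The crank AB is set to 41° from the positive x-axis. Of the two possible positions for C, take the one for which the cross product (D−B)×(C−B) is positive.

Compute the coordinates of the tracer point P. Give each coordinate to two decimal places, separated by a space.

A=(0,0), D=(4.00,0)
B = A + 4.00·(cos41°, sin41°) = (3.0188, 2.6242)
|BD| = 2.8017
circle(B,5.00) ∩ circle(D,3.00): a=4.2563, h=2.6238
  candidates: C₊=(6.9670,-0.4436) cross=7.351; C₋=(2.0518,-2.2814) cross=-7.351
  mode + wants cross > 0 → take C=(6.9670,-0.4436) (cross=7.351)
ex = (C−B)/|BC| = (0.7896,-0.6136); ey = (0.6136,0.7896)
P = B + 1.66·ex + 3.08·ey = (6.2194,4.0378)

6.22 4.04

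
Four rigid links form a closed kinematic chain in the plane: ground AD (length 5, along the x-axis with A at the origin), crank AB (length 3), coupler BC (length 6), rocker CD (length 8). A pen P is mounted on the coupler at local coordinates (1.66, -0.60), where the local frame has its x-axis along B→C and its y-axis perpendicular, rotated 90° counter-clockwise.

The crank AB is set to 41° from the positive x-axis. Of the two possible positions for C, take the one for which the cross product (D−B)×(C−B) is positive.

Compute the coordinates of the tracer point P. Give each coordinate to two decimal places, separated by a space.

3.18 3.48

A=(0,0), D=(5.00,0)
B = A + 3.00·(cos41°, sin41°) = (2.2641, 1.9682)
|BD| = 3.3703
circle(B,6.00) ∩ circle(D,8.00): a=-2.4688, h=5.4685
  candidates: C₊=(3.4535,7.8491) cross=18.430; C₋=(-2.9335,-1.0292) cross=-18.430
  mode + wants cross > 0 → take C=(3.4535,7.8491) (cross=18.430)
ex = (C−B)/|BC| = (0.1982,0.9802); ey = (-0.9802,0.1982)
P = B + 1.66·ex + -0.60·ey = (3.1813,3.4763)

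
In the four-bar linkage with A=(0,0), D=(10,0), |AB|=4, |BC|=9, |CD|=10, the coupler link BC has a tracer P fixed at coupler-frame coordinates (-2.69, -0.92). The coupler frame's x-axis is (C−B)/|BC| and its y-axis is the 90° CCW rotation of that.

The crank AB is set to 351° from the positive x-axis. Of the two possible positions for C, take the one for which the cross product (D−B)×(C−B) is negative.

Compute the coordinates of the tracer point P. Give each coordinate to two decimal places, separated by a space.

A=(0,0), D=(10.00,0)
B = A + 4.00·(cos351°, sin351°) = (3.9508, -0.6257)
|BD| = 6.0815
circle(B,9.00) ∩ circle(D,10.00): a=1.4787, h=8.8777
  candidates: C₊=(4.5081,8.3570) cross=53.990; C₋=(6.3350,-9.3042) cross=-53.990
  mode - wants cross < 0 → take C=(6.3350,-9.3042) (cross=-53.990)
ex = (C−B)/|BC| = (0.2649,-0.9643); ey = (0.9643,0.2649)
P = B + -2.69·ex + -0.92·ey = (2.3510,1.7244)

2.35 1.72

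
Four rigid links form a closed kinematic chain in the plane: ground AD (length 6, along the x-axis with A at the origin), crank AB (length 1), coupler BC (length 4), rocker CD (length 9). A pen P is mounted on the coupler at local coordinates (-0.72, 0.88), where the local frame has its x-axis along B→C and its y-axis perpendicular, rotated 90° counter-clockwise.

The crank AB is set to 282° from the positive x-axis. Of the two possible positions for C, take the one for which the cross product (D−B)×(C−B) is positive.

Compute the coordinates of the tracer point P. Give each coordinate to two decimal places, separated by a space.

0.19 -2.12

A=(0,0), D=(6.00,0)
B = A + 1.00·(cos282°, sin282°) = (0.2079, -0.9781)
|BD| = 5.8741
circle(B,4.00) ∩ circle(D,9.00): a=-2.5957, h=3.0434
  candidates: C₊=(-2.8583,1.5905) cross=17.877; C₋=(-1.8448,-4.4113) cross=-17.877
  mode + wants cross > 0 → take C=(-2.8583,1.5905) (cross=17.877)
ex = (C−B)/|BC| = (-0.7666,0.6422); ey = (-0.6422,-0.7666)
P = B + -0.72·ex + 0.88·ey = (0.1947,-2.1151)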